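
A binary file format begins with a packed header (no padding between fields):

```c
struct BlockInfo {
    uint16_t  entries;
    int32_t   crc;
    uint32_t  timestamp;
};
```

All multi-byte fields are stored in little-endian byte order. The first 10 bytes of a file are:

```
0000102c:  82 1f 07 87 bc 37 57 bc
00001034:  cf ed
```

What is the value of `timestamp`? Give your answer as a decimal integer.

`timestamp` follows `entries` (2 B), `crc` (4 B), so it starts at offset 2 + 4 = 6 and occupies 4 bytes.
Bytes at offsets 6..9: 57 BC CF ED.
In little-endian order the low byte comes first in memory.
Reassemble most-significant byte first: ED CF BC 57 → 0xEDCFBC57.
0xEDCFBC57 = 3989814359.

3989814359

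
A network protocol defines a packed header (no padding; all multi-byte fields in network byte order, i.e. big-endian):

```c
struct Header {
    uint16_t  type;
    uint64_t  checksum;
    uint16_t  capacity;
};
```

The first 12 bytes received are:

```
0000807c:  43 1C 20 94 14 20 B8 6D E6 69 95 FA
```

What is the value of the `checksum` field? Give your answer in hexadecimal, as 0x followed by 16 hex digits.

0x20941420B86DE669

`checksum` follows `type` (2 bytes), so it starts at byte offset 2 and occupies 8 bytes.
Bytes at offsets 2..9: 20 94 14 20 B8 6D E6 69.
Big-endian: lowest address holds the most-significant byte.
The bytes are already most-significant first: 0x20941420B86DE669.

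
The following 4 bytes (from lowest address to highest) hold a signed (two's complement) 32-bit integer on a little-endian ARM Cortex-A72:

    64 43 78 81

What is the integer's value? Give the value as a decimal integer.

In little-endian order the low byte comes first in memory.
Reassemble most-significant byte first: 81 78 43 64 → 0x81784364.
Top bit is set, so as a signed 32-bit value this is 0x81784364 − 2^32 = -2122824860.

-2122824860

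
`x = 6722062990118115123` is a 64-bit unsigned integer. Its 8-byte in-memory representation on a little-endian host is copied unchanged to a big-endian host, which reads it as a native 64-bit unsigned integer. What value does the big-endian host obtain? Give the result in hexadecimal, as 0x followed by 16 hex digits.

0x3357CAABAC90495D

6722062990118115123 in 64-bit hexadecimal is 0x5D4990ACABCA5733.
Stored little-endian, the bytes at ascending addresses are 33 57 CA AB AC 90 49 5D.
Read back as big-endian, the last byte is least significant, giving 0x3357CAABAC90495D.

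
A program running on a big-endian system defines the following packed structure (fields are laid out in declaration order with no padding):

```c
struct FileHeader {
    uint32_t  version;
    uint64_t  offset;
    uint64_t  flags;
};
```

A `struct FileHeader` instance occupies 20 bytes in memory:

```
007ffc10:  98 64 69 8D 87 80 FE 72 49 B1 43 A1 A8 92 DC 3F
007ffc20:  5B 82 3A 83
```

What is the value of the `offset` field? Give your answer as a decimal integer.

9764083758955316129

`offset` follows `version` (4 bytes), so it starts at byte offset 4 and occupies 8 bytes.
Bytes at offsets 4..11: 87 80 FE 72 49 B1 43 A1.
Big-endian: lowest address holds the most-significant byte.
The bytes are already most-significant first: 0x8780FE7249B143A1.
0x8780FE7249B143A1 = 9764083758955316129.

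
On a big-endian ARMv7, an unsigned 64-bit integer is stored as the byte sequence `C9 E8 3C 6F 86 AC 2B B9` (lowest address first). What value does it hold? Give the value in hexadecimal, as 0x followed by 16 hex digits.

0xC9E83C6F86AC2BB9

Big-endian: lowest address holds the most-significant byte.
The bytes are already most-significant first: 0xC9E83C6F86AC2BB9.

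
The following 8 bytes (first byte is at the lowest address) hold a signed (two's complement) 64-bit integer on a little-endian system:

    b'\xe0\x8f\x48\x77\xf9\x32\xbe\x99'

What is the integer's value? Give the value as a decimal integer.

Little-endian stores the least-significant byte at the lowest address.
Reassemble most-significant byte first: 99 BE 32 F9 77 48 8F E0 → 0x99BE32F977488FE0.
Top bit is set, so as a signed 64-bit value this is 0x99BE32F977488FE0 − 2^64 = -7368395893302063136.

-7368395893302063136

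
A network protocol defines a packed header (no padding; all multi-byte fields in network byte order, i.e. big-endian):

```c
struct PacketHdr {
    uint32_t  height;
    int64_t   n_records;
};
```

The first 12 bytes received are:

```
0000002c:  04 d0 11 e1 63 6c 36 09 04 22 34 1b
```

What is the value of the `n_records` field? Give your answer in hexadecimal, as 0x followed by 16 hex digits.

`n_records` follows `height` (4 bytes), so it starts at byte offset 4 and occupies 8 bytes.
Bytes at offsets 4..11: 63 6C 36 09 04 22 34 1B.
Big-endian stores the most-significant byte at the lowest address.
The bytes are already most-significant first: 0x636C36090422341B.

0x636C36090422341B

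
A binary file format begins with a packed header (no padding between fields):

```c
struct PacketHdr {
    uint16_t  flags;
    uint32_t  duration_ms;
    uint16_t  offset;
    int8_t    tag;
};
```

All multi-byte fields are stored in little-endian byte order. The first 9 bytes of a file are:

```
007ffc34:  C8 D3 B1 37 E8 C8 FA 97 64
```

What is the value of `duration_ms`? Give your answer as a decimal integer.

`duration_ms` follows `flags` (2 bytes), so it starts at byte offset 2 and occupies 4 bytes.
Bytes at offsets 2..5: B1 37 E8 C8.
In little-endian order the low byte comes first in memory.
Reassemble most-significant byte first: C8 E8 37 B1 → 0xC8E837B1.
0xC8E837B1 = 3370661809.

3370661809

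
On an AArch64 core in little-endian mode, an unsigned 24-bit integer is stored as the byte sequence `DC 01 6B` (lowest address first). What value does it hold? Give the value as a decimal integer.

7012828

Little-endian stores the least-significant byte at the lowest address.
Reassemble most-significant byte first: 6B 01 DC → 0x6B01DC.
0x6B01DC = 7012828.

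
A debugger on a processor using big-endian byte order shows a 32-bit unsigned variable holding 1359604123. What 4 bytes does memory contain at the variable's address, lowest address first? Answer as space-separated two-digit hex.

1359604123 in hexadecimal, padded to 32 bits, is 0x5109E99B.
Split into bytes (most-significant first): 51 09 E9 9B.
In big-endian order the high byte comes first in memory.
So the memory order matches the most-significant-first order: 51 09 E9 9B.

51 09 E9 9B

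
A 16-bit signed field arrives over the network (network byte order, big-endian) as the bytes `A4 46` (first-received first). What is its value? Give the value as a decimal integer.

Big-endian: lowest address holds the most-significant byte.
The bytes are already most-significant first: 0xA446.
Top bit is set, so as a signed 16-bit value this is 0xA446 − 2^16 = -23482.

-23482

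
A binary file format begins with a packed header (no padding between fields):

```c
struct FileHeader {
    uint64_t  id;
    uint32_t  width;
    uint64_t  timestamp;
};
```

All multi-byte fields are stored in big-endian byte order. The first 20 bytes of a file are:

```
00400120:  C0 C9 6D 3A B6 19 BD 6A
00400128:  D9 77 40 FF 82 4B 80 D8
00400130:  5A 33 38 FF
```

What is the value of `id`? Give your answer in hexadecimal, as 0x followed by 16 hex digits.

`id` is the first field, at byte offset 0, occupying 8 bytes.
Bytes at offsets 0..7: C0 C9 6D 3A B6 19 BD 6A.
Big-endian: lowest address holds the most-significant byte.
The bytes are already most-significant first: 0xC0C96D3AB619BD6A.

0xC0C96D3AB619BD6A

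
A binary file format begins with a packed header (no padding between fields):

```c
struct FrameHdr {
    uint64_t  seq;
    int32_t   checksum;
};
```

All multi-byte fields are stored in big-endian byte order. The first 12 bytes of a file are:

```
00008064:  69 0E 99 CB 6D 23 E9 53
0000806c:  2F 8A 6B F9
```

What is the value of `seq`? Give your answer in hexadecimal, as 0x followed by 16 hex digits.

`seq` is the first field, at byte offset 0, occupying 8 bytes.
Bytes at offsets 0..7: 69 0E 99 CB 6D 23 E9 53.
Big-endian stores the most-significant byte at the lowest address.
The bytes are already most-significant first: 0x690E99CB6D23E953.

0x690E99CB6D23E953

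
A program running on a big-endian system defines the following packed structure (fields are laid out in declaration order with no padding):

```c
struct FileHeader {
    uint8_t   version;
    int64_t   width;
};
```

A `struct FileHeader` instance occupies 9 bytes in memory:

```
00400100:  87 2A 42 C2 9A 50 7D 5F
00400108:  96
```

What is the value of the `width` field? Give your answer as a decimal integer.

3045210266087022486

`width` follows `version` (1 byte), so it starts at byte offset 1 and occupies 8 bytes.
Bytes at offsets 1..8: 2A 42 C2 9A 50 7D 5F 96.
Big-endian stores the most-significant byte at the lowest address.
The bytes are already most-significant first: 0x2A42C29A507D5F96.
0x2A42C29A507D5F96 = 3045210266087022486.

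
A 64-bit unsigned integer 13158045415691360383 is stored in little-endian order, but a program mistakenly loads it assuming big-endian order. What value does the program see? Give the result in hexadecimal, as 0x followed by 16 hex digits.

0x7F98BD5C97C49AB6

13158045415691360383 in 64-bit hexadecimal is 0xB69AC4975CBD987F.
Stored little-endian, the bytes at ascending addresses are 7F 98 BD 5C 97 C4 9A B6.
Read back as big-endian, the last byte is least significant, giving 0x7F98BD5C97C49AB6.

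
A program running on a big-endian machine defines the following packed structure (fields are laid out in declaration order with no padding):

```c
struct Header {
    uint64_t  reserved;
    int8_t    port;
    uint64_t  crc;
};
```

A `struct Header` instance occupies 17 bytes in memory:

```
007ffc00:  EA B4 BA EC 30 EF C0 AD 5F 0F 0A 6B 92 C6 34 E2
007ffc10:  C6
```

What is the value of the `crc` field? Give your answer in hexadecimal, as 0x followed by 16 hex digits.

0x0F0A6B92C634E2C6

`crc` follows `reserved` (8 B), `port` (1 B), so it starts at offset 8 + 1 = 9 and occupies 8 bytes.
Bytes at offsets 9..16: 0F 0A 6B 92 C6 34 E2 C6.
In big-endian order the high byte comes first in memory.
The bytes are already most-significant first: 0x0F0A6B92C634E2C6.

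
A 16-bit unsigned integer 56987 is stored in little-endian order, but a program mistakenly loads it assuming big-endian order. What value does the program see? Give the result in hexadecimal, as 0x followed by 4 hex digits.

56987 in 16-bit hexadecimal is 0xDE9B.
Stored little-endian, the bytes at ascending addresses are 9B DE.
Read back as big-endian, the last byte is least significant, giving 0x9BDE.

0x9BDE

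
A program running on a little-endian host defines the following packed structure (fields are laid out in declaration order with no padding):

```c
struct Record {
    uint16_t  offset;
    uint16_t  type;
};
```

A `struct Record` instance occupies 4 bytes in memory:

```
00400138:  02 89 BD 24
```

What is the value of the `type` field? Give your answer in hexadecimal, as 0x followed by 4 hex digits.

0x24BD

`type` follows `offset` (2 bytes), so it starts at byte offset 2 and occupies 2 bytes.
Bytes at offsets 2..3: BD 24.
Little-endian stores the least-significant byte at the lowest address.
Reassemble most-significant byte first: 24 BD → 0x24BD.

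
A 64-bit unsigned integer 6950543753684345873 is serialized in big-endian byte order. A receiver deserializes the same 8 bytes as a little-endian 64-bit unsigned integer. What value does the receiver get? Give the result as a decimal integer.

1253173783901664608

6950543753684345873 in 64-bit hexadecimal is 0x60754AB7EA2A6411.
Stored big-endian, the bytes at ascending addresses are 60 75 4A B7 EA 2A 64 11.
Read back as little-endian, the first byte is least significant, giving 0x11642AEAB74A7560.
0x11642AEAB74A7560 = 1253173783901664608.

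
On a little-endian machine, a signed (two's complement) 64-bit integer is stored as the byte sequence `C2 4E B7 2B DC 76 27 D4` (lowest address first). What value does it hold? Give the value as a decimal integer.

-3159425925578797374

In little-endian order the low byte comes first in memory.
Reassemble most-significant byte first: D4 27 76 DC 2B B7 4E C2 → 0xD42776DC2BB74EC2.
Top bit is set, so as a signed 64-bit value this is 0xD42776DC2BB74EC2 − 2^64 = -3159425925578797374.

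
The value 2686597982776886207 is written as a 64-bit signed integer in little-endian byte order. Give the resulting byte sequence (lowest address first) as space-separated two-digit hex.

2686597982776886207 in hexadecimal, padded to 64 bits, is 0x2548B6A191B283BF.
Split into bytes (most-significant first): 25 48 B6 A1 91 B2 83 BF.
Little-endian: lowest address holds the least-significant byte.
So at ascending addresses the bytes are BF 83 B2 91 A1 B6 48 25.

BF 83 B2 91 A1 B6 48 25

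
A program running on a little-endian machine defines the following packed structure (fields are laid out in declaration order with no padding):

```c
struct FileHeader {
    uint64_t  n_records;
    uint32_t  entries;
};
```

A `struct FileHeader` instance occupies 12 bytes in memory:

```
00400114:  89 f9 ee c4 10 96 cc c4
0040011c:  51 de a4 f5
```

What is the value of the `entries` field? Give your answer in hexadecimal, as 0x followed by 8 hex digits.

`entries` follows `n_records` (8 bytes), so it starts at byte offset 8 and occupies 4 bytes.
Bytes at offsets 8..11: 51 DE A4 F5.
Little-endian stores the least-significant byte at the lowest address.
Reassemble most-significant byte first: F5 A4 DE 51 → 0xF5A4DE51.

0xF5A4DE51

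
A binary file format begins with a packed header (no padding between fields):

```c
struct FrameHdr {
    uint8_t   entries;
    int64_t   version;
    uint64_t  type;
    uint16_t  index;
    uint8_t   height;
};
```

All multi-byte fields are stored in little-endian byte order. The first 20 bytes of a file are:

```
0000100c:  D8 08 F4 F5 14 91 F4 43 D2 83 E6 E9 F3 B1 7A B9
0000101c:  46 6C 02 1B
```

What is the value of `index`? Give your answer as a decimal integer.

`index` follows `entries` (1 B), `version` (8 B), `type` (8 B), so it starts at offset 1 + 8 + 8 = 17 and occupies 2 bytes.
Bytes at offsets 17..18: 6C 02.
In little-endian order the low byte comes first in memory.
Reassemble most-significant byte first: 02 6C → 0x026C.
0x026C = 620.

620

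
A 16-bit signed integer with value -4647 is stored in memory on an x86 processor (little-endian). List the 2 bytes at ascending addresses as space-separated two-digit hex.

Two's complement of -4647 in 16 bits: 4647 = 0x1227; invert → 0xEDD8; add 1 → 0xEDD9.
Split into bytes (most-significant first): ED D9.
In little-endian order the low byte comes first in memory.
So at ascending addresses the bytes are D9 ED.

D9 ED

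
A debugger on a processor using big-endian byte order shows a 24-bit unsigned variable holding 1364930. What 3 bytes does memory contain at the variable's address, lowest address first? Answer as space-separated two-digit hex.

14 D3 C2

1364930 in hexadecimal, padded to 24 bits, is 0x14D3C2.
Split into bytes (most-significant first): 14 D3 C2.
In big-endian order the high byte comes first in memory.
So the memory order matches the most-significant-first order: 14 D3 C2.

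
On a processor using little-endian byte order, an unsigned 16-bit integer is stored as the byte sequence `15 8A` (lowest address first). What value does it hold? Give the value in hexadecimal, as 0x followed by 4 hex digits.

Little-endian stores the least-significant byte at the lowest address.
Reassemble most-significant byte first: 8A 15 → 0x8A15.

0x8A15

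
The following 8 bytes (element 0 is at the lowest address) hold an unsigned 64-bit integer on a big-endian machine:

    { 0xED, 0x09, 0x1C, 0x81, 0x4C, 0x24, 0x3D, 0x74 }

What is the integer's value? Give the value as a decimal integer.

Big-endian stores the most-significant byte at the lowest address.
The bytes are already most-significant first: 0xED091C814C243D74.
0xED091C814C243D74 = 17080214403433119092.

17080214403433119092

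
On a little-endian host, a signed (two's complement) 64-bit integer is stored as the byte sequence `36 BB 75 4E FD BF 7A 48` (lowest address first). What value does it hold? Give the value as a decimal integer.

5222697812553481014

Little-endian: lowest address holds the least-significant byte.
Reassemble most-significant byte first: 48 7A BF FD 4E 75 BB 36 → 0x487ABFFD4E75BB36.
0x487ABFFD4E75BB36 = 5222697812553481014.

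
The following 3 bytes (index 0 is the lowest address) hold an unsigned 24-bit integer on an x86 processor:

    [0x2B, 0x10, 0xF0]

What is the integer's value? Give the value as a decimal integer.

Little-endian stores the least-significant byte at the lowest address.
Reassemble most-significant byte first: F0 10 2B → 0xF0102B.
0xF0102B = 15732779.

15732779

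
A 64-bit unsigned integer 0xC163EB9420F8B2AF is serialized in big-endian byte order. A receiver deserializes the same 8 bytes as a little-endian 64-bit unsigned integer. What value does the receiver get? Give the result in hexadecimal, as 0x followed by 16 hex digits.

Stored big-endian, the bytes at ascending addresses are C1 63 EB 94 20 F8 B2 AF.
Read back as little-endian, the first byte is least significant, giving 0xAFB2F82094EB63C1.

0xAFB2F82094EB63C1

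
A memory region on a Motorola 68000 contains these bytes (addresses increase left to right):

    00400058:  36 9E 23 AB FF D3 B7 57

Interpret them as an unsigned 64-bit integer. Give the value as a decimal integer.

3935622346006837079

Big-endian stores the most-significant byte at the lowest address.
The bytes are already most-significant first: 0x369E23ABFFD3B757.
0x369E23ABFFD3B757 = 3935622346006837079.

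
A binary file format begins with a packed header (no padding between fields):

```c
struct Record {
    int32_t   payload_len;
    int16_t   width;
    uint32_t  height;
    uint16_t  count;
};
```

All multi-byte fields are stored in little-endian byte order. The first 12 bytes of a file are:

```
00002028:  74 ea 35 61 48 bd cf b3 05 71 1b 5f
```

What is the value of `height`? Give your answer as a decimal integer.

1896199119

`height` follows `payload_len` (4 B), `width` (2 B), so it starts at offset 4 + 2 = 6 and occupies 4 bytes.
Bytes at offsets 6..9: CF B3 05 71.
In little-endian order the low byte comes first in memory.
Reassemble most-significant byte first: 71 05 B3 CF → 0x7105B3CF.
0x7105B3CF = 1896199119.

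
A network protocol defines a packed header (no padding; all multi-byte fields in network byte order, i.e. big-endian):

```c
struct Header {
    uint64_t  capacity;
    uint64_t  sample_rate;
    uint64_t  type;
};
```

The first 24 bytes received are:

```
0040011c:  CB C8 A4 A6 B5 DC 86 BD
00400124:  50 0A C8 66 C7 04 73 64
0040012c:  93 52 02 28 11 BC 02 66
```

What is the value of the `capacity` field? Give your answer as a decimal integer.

14684167620964157117

`capacity` is the first field, at byte offset 0, occupying 8 bytes.
Bytes at offsets 0..7: CB C8 A4 A6 B5 DC 86 BD.
In big-endian order the high byte comes first in memory.
The bytes are already most-significant first: 0xCBC8A4A6B5DC86BD.
0xCBC8A4A6B5DC86BD = 14684167620964157117.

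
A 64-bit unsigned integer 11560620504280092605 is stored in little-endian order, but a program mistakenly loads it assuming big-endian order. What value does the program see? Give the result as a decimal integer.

11560620504280092605 in 64-bit hexadecimal is 0xA06F93190CB64FBD.
Stored little-endian, the bytes at ascending addresses are BD 4F B6 0C 19 93 6F A0.
Read back as big-endian, the last byte is least significant, giving 0xBD4FB60C19936FA0.
0xBD4FB60C19936FA0 = 13641321959413477280.

13641321959413477280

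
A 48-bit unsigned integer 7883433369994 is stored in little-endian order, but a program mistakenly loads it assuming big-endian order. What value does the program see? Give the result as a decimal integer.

152700020927239

7883433369994 in 48-bit hexadecimal is 0x072B813EE18A.
Stored little-endian, the bytes at ascending addresses are 8A E1 3E 81 2B 07.
Read back as big-endian, the last byte is least significant, giving 0x8AE13E812B07.
0x8AE13E812B07 = 152700020927239.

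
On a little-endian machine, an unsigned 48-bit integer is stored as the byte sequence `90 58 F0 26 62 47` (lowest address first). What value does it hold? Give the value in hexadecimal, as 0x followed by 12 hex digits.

In little-endian order the low byte comes first in memory.
Reassemble most-significant byte first: 47 62 26 F0 58 90 → 0x476226F05890.

0x476226F05890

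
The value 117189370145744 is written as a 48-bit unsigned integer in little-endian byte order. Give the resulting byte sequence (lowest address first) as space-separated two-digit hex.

D0 6B C7 46 95 6A

117189370145744 in hexadecimal, padded to 48 bits, is 0x6A9546C76BD0.
Split into bytes (most-significant first): 6A 95 46 C7 6B D0.
Little-endian stores the least-significant byte at the lowest address.
So at ascending addresses the bytes are D0 6B C7 46 95 6A.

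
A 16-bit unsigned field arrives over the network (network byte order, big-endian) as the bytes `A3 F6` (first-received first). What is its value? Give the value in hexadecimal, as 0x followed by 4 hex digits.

Big-endian: lowest address holds the most-significant byte.
The bytes are already most-significant first: 0xA3F6.

0xA3F6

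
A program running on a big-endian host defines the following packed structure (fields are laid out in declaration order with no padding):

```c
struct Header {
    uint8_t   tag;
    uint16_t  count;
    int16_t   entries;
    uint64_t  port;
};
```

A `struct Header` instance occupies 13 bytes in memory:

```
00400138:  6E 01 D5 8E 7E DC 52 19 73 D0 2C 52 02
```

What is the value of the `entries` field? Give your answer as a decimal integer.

`entries` follows `tag` (1 B), `count` (2 B), so it starts at offset 1 + 2 = 3 and occupies 2 bytes.
Bytes at offsets 3..4: 8E 7E.
In big-endian order the high byte comes first in memory.
The bytes are already most-significant first: 0x8E7E.
Top bit is set, so as a signed 16-bit value this is 0x8E7E − 2^16 = -29058.

-29058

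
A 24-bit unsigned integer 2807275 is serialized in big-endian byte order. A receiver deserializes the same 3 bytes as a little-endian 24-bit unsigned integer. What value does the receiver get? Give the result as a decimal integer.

15455530

2807275 in 24-bit hexadecimal is 0x2AD5EB.
Stored big-endian, the bytes at ascending addresses are 2A D5 EB.
Read back as little-endian, the first byte is least significant, giving 0xEBD52A.
0xEBD52A = 15455530.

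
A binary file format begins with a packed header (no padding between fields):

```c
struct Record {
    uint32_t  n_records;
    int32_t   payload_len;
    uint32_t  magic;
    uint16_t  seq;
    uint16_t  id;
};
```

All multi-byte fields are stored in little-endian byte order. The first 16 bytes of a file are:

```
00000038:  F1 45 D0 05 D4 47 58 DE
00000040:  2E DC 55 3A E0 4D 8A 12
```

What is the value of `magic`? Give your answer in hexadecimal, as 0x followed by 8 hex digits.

0x3A55DC2E

`magic` follows `n_records` (4 B), `payload_len` (4 B), so it starts at offset 4 + 4 = 8 and occupies 4 bytes.
Bytes at offsets 8..11: 2E DC 55 3A.
Little-endian stores the least-significant byte at the lowest address.
Reassemble most-significant byte first: 3A 55 DC 2E → 0x3A55DC2E.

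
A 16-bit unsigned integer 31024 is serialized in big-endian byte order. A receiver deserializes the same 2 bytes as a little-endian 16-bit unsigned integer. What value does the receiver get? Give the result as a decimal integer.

12409

31024 in 16-bit hexadecimal is 0x7930.
Stored big-endian, the bytes at ascending addresses are 79 30.
Read back as little-endian, the first byte is least significant, giving 0x3079.
0x3079 = 12409.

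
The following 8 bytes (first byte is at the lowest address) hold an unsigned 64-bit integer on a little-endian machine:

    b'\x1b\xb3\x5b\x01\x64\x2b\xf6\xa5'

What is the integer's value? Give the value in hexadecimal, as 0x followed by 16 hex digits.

Little-endian stores the least-significant byte at the lowest address.
Reassemble most-significant byte first: A5 F6 2B 64 01 5B B3 1B → 0xA5F62B64015BB31B.

0xA5F62B64015BB31B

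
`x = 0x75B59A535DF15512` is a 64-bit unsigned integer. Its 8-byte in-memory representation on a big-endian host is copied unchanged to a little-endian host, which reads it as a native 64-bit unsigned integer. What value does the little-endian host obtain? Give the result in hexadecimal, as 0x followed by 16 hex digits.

Stored big-endian, the bytes at ascending addresses are 75 B5 9A 53 5D F1 55 12.
Read back as little-endian, the first byte is least significant, giving 0x1255F15D539AB575.

0x1255F15D539AB575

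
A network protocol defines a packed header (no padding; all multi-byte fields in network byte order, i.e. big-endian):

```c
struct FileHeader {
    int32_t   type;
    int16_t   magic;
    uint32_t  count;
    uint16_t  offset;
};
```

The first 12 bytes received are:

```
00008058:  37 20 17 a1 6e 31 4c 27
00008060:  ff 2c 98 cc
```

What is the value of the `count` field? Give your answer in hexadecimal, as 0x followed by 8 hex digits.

`count` follows `type` (4 B), `magic` (2 B), so it starts at offset 4 + 2 = 6 and occupies 4 bytes.
Bytes at offsets 6..9: 4C 27 FF 2C.
Big-endian: lowest address holds the most-significant byte.
The bytes are already most-significant first: 0x4C27FF2C.

0x4C27FF2C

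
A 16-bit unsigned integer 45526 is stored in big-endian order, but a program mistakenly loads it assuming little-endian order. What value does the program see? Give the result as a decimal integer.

54961

45526 in 16-bit hexadecimal is 0xB1D6.
Stored big-endian, the bytes at ascending addresses are B1 D6.
Read back as little-endian, the first byte is least significant, giving 0xD6B1.
0xD6B1 = 54961.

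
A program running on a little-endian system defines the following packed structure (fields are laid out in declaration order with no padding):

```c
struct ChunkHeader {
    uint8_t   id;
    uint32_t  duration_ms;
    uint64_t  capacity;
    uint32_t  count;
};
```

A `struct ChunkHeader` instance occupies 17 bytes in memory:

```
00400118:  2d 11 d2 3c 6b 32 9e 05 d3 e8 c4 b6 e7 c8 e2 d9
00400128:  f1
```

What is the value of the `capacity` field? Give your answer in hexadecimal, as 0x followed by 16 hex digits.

`capacity` follows `id` (1 B), `duration_ms` (4 B), so it starts at offset 1 + 4 = 5 and occupies 8 bytes.
Bytes at offsets 5..12: 32 9E 05 D3 E8 C4 B6 E7.
Little-endian: lowest address holds the least-significant byte.
Reassemble most-significant byte first: E7 B6 C4 E8 D3 05 9E 32 → 0xE7B6C4E8D3059E32.

0xE7B6C4E8D3059E32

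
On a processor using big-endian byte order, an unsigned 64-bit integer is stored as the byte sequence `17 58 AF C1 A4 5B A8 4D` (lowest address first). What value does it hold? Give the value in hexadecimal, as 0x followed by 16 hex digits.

Big-endian stores the most-significant byte at the lowest address.
The bytes are already most-significant first: 0x1758AFC1A45BA84D.

0x1758AFC1A45BA84D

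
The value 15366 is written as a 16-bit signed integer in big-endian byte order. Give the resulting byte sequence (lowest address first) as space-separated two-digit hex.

3C 06

15366 in hexadecimal, padded to 16 bits, is 0x3C06.
Split into bytes (most-significant first): 3C 06.
Big-endian stores the most-significant byte at the lowest address.
So the memory order matches the most-significant-first order: 3C 06.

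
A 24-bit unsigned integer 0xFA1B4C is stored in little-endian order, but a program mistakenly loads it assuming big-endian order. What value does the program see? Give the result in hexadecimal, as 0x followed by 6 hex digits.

Stored little-endian, the bytes at ascending addresses are 4C 1B FA.
Read back as big-endian, the last byte is least significant, giving 0x4C1BFA.

0x4C1BFA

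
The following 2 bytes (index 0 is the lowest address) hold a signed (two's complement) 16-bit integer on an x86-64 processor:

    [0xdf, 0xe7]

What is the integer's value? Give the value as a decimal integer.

Little-endian stores the least-significant byte at the lowest address.
Reassemble most-significant byte first: E7 DF → 0xE7DF.
Top bit is set, so as a signed 16-bit value this is 0xE7DF − 2^16 = -6177.

-6177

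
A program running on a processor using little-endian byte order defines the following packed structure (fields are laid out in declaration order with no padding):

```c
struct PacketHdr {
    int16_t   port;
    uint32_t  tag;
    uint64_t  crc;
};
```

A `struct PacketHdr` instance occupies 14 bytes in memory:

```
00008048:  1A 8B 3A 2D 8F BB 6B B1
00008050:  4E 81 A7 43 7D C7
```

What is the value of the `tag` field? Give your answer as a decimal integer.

3146722618

`tag` follows `port` (2 bytes), so it starts at byte offset 2 and occupies 4 bytes.
Bytes at offsets 2..5: 3A 2D 8F BB.
Little-endian stores the least-significant byte at the lowest address.
Reassemble most-significant byte first: BB 8F 2D 3A → 0xBB8F2D3A.
0xBB8F2D3A = 3146722618.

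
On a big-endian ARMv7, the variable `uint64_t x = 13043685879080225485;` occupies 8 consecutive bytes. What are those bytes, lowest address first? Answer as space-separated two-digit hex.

B5 04 7B 32 D8 5B 0A CD

13043685879080225485 in hexadecimal, padded to 64 bits, is 0xB5047B32D85B0ACD.
Split into bytes (most-significant first): B5 04 7B 32 D8 5B 0A CD.
Big-endian stores the most-significant byte at the lowest address.
So the memory order matches the most-significant-first order: B5 04 7B 32 D8 5B 0A CD.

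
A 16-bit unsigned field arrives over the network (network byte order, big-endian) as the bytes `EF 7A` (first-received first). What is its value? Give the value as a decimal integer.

61306

Big-endian: lowest address holds the most-significant byte.
The bytes are already most-significant first: 0xEF7A.
0xEF7A = 61306.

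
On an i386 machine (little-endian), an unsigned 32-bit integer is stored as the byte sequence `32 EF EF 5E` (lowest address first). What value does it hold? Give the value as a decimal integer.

Little-endian stores the least-significant byte at the lowest address.
Reassemble most-significant byte first: 5E EF EF 32 → 0x5EEFEF32.
0x5EEFEF32 = 1592782642.

1592782642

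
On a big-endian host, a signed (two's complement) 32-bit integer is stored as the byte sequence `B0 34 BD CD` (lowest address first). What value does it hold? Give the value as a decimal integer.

-1338720819

In big-endian order the high byte comes first in memory.
The bytes are already most-significant first: 0xB034BDCD.
Top bit is set, so as a signed 32-bit value this is 0xB034BDCD − 2^32 = -1338720819.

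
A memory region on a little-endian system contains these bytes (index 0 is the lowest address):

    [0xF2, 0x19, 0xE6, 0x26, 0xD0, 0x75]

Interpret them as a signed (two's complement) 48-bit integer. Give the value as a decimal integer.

129536866261490

Little-endian stores the least-significant byte at the lowest address.
Reassemble most-significant byte first: 75 D0 26 E6 19 F2 → 0x75D026E619F2.
0x75D026E619F2 = 129536866261490.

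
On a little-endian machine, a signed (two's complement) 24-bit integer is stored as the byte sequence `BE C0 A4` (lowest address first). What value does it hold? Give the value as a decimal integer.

-5979970

Little-endian stores the least-significant byte at the lowest address.
Reassemble most-significant byte first: A4 C0 BE → 0xA4C0BE.
Top bit is set, so as a signed 24-bit value this is 0xA4C0BE − 2^24 = -5979970.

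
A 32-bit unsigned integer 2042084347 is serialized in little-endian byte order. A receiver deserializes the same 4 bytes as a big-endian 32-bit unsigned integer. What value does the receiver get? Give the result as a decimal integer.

4223383417

2042084347 in 32-bit hexadecimal is 0x79B7BBFB.
Stored little-endian, the bytes at ascending addresses are FB BB B7 79.
Read back as big-endian, the last byte is least significant, giving 0xFBBBB779.
0xFBBBB779 = 4223383417.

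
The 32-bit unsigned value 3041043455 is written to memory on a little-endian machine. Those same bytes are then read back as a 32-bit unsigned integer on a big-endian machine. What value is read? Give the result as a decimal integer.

3041043455 in 32-bit hexadecimal is 0xB542A3FF.
Stored little-endian, the bytes at ascending addresses are FF A3 42 B5.
Read back as big-endian, the last byte is least significant, giving 0xFFA342B5.
0xFFA342B5 = 4288889525.

4288889525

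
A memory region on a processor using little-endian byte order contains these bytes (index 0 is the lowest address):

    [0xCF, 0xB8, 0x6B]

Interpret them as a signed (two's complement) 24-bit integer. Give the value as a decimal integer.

Little-endian stores the least-significant byte at the lowest address.
Reassemble most-significant byte first: 6B B8 CF → 0x6BB8CF.
0x6BB8CF = 7059663.

7059663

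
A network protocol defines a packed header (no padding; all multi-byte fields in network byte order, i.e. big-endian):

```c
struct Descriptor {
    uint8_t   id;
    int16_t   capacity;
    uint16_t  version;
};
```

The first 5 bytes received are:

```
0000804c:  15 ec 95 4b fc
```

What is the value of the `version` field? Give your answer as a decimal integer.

`version` follows `id` (1 B), `capacity` (2 B), so it starts at offset 1 + 2 = 3 and occupies 2 bytes.
Bytes at offsets 3..4: 4B FC.
In big-endian order the high byte comes first in memory.
The bytes are already most-significant first: 0x4BFC.
0x4BFC = 19452.

19452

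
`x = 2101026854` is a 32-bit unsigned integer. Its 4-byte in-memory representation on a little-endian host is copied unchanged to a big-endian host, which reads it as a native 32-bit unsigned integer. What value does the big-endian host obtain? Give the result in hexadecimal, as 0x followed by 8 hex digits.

0x26203B7D

2101026854 in 32-bit hexadecimal is 0x7D3B2026.
Stored little-endian, the bytes at ascending addresses are 26 20 3B 7D.
Read back as big-endian, the last byte is least significant, giving 0x26203B7D.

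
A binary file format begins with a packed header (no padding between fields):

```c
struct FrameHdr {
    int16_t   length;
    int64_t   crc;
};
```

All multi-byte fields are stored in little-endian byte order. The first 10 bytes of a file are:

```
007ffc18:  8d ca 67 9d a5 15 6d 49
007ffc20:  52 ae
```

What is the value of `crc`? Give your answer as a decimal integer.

`crc` follows `length` (2 bytes), so it starts at byte offset 2 and occupies 8 bytes.
Bytes at offsets 2..9: 67 9D A5 15 6D 49 52 AE.
Little-endian: lowest address holds the least-significant byte.
Reassemble most-significant byte first: AE 52 49 6D 15 A5 9D 67 → 0xAE52496D15A59D67.
Top bit is set, so as a signed 64-bit value this is 0xAE52496D15A59D67 − 2^64 = -5885561030156378777.

-5885561030156378777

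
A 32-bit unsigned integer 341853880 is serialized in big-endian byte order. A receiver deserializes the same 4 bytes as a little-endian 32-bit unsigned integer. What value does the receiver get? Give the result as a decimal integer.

341853880 in 32-bit hexadecimal is 0x146046B8.
Stored big-endian, the bytes at ascending addresses are 14 60 46 B8.
Read back as little-endian, the first byte is least significant, giving 0xB8466014.
0xB8466014 = 3091619860.

3091619860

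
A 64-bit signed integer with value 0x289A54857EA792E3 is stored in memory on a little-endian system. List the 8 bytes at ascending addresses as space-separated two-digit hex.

Split into bytes (most-significant first): 28 9A 54 85 7E A7 92 E3.
Little-endian stores the least-significant byte at the lowest address.
So at ascending addresses the bytes are E3 92 A7 7E 85 54 9A 28.

E3 92 A7 7E 85 54 9A 28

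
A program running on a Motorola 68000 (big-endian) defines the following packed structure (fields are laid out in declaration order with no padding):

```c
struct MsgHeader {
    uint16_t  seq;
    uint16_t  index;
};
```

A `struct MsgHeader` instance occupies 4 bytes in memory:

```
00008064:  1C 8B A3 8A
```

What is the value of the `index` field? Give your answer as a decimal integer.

`index` follows `seq` (2 bytes), so it starts at byte offset 2 and occupies 2 bytes.
Bytes at offsets 2..3: A3 8A.
Big-endian: lowest address holds the most-significant byte.
The bytes are already most-significant first: 0xA38A.
0xA38A = 41866.

41866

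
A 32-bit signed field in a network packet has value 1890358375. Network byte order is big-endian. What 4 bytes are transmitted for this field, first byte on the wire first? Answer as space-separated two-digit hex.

70 AC 94 67

1890358375 in hexadecimal, padded to 32 bits, is 0x70AC9467.
Split into bytes (most-significant first): 70 AC 94 67.
Big-endian stores the most-significant byte at the lowest address.
So the memory order matches the most-significant-first order: 70 AC 94 67.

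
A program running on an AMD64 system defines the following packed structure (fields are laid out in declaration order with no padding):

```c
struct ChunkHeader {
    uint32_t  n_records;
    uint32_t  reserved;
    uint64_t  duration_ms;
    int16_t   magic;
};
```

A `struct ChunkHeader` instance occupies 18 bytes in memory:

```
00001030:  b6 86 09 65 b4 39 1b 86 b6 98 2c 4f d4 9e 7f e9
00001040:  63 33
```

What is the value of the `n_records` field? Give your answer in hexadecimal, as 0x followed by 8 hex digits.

`n_records` is the first field, at byte offset 0, occupying 4 bytes.
Bytes at offsets 0..3: B6 86 09 65.
In little-endian order the low byte comes first in memory.
Reassemble most-significant byte first: 65 09 86 B6 → 0x650986B6.

0x650986B6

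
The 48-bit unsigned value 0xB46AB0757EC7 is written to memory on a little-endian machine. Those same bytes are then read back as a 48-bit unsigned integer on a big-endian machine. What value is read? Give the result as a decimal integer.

219345954302644

Stored little-endian, the bytes at ascending addresses are C7 7E 75 B0 6A B4.
Read back as big-endian, the last byte is least significant, giving 0xC77E75B06AB4.
0xC77E75B06AB4 = 219345954302644.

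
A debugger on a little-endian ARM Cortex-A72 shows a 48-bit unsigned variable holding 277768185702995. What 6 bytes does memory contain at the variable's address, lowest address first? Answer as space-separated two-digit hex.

53 EA 09 F2 A0 FC

277768185702995 in hexadecimal, padded to 48 bits, is 0xFCA0F209EA53.
Split into bytes (most-significant first): FC A0 F2 09 EA 53.
Little-endian: lowest address holds the least-significant byte.
So at ascending addresses the bytes are 53 EA 09 F2 A0 FC.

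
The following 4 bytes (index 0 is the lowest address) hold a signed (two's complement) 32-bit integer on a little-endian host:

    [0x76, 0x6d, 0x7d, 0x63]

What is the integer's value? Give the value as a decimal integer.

1669164406

Little-endian: lowest address holds the least-significant byte.
Reassemble most-significant byte first: 63 7D 6D 76 → 0x637D6D76.
0x637D6D76 = 1669164406.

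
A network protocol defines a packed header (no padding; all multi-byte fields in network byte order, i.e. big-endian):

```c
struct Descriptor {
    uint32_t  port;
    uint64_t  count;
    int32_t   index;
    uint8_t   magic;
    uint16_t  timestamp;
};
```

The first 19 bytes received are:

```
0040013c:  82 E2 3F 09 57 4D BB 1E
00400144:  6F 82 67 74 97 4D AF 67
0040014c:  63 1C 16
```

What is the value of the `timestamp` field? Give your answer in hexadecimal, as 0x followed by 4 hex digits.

0x1C16

`timestamp` follows `port` (4 B), `count` (8 B), `index` (4 B), `magic` (1 B), so it starts at offset 4 + 8 + 4 + 1 = 17 and occupies 2 bytes.
Bytes at offsets 17..18: 1C 16.
In big-endian order the high byte comes first in memory.
The bytes are already most-significant first: 0x1C16.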